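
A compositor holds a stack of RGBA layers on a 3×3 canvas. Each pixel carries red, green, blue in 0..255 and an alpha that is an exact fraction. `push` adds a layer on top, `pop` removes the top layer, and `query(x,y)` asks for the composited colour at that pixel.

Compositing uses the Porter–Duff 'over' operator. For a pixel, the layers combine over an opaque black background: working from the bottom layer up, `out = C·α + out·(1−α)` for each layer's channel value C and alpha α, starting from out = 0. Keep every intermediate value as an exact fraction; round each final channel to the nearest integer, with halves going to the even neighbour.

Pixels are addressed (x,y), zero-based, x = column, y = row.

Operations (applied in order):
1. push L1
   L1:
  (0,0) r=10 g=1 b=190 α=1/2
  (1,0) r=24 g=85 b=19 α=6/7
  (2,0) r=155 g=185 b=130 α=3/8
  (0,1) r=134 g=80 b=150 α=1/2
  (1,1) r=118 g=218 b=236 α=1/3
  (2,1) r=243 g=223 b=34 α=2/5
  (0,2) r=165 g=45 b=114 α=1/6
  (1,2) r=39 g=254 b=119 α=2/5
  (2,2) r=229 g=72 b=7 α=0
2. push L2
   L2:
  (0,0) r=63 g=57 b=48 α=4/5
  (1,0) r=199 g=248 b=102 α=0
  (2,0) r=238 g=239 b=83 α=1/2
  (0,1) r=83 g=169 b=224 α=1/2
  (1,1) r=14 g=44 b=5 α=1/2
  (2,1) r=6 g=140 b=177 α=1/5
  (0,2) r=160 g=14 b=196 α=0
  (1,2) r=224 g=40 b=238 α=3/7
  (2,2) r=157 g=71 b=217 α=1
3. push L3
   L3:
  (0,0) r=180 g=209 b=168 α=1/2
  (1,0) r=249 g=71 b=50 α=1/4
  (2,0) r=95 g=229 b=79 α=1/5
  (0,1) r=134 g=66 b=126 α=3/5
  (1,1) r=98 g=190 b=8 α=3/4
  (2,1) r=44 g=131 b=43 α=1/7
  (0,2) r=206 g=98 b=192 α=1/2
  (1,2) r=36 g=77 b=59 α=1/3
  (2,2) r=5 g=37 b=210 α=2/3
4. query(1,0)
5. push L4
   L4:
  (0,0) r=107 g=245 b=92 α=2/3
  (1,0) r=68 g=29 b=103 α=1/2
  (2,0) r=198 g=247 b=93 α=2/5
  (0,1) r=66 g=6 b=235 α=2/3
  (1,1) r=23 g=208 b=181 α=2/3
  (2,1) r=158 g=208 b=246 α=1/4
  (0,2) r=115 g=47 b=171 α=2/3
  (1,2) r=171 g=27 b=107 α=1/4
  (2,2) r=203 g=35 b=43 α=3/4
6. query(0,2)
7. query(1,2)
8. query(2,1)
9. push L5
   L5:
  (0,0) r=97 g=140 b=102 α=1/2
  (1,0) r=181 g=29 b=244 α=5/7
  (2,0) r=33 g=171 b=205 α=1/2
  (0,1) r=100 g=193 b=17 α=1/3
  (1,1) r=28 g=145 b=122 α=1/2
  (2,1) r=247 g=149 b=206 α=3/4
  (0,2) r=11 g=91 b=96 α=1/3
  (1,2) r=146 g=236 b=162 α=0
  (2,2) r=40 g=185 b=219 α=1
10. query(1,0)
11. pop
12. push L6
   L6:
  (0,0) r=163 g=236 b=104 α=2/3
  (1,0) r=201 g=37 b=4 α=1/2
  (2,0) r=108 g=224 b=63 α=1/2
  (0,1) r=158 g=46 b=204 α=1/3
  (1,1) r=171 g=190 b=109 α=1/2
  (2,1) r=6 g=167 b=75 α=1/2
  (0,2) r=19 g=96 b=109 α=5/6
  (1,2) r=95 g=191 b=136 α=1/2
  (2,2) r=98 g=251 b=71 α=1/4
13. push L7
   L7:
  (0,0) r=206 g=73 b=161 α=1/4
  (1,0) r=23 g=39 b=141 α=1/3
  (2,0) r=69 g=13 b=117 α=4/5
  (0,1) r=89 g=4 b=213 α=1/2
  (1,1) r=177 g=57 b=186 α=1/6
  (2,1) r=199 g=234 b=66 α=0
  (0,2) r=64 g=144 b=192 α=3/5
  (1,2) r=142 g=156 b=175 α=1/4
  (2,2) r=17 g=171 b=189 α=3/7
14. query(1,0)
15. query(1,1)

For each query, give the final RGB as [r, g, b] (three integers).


query (1,0) [L1,L2,L3] — begin 0,0,0
after L1 α=6/7: [144/7, 510/7, 114/7]
after L2 α=0: [144/7, 510/7, 114/7]
after L3 α=1/4: [2175/28, 2027/28, 173/7]
rounded: [78, 72, 25]

(0,2) stack=L1,L2,L3,L4; from [0,0,0]:
L1 α=1/6: [55/2, 15/2, 19]
L2 α=0: [55/2, 15/2, 19]
L3 α=1/2: [467/4, 211/4, 211/2]
L4 α=2/3: [1387/12, 587/12, 895/6]
= [116, 49, 149]

(1,2) stack=L1,L2,L3,L4; from [0,0,0]:
+L1 (α=2/5) → [78/5, 508/5, 238/5]
+L2 (α=3/7) → [3672/35, 376/5, 646/5]
+L3 (α=1/3) → [2868/35, 379/5, 529/5]
+L4 (α=1/4) → [14589/140, 318/5, 1061/10]
→ [104, 64, 106]

query (2,1) [L1,L2,L3,L4] — begin 0,0,0
after L1 α=2/5: [486/5, 446/5, 68/5]
after L2 α=1/5: [1974/25, 2484/25, 1157/25]
after L3 α=1/7: [12944/175, 2597/25, 8017/175]
after L4 α=1/4: [33241/350, 12991/100, 67101/700]
rounded: [95, 130, 96]

query (1,0) [L1,L2,L3,L4,L5] — begin 0,0,0
L1 α=6/7: [144/7, 510/7, 114/7]
L2 α=0: [144/7, 510/7, 114/7]
L3 α=1/4: [2175/28, 2027/28, 173/7]
L4 α=1/2: [4079/56, 2839/56, 447/7]
L5 α=5/7: [29419/196, 6899/196, 9434/49]
rounded: [150, 35, 193]

query (1,0) [L1,L2,L3,L4,L6,L7] — begin 0,0,0
+L1 (α=6/7) → [144/7, 510/7, 114/7]
+L2 (α=0) → [144/7, 510/7, 114/7]
+L3 (α=1/4) → [2175/28, 2027/28, 173/7]
+L4 (α=1/2) → [4079/56, 2839/56, 447/7]
+L6 (α=1/2) → [15335/112, 4911/112, 475/14]
+L7 (α=1/3) → [5541/56, 2365/56, 1462/21]
rounded: [99, 42, 70]

(1,1) stack=L1,L2,L3,L4,L6,L7; from [0,0,0]:
after L1 α=1/3: [118/3, 218/3, 236/3]
after L2 α=1/2: [80/3, 175/3, 251/6]
after L3 α=3/4: [481/6, 1885/12, 395/24]
after L4 α=2/3: [757/18, 6877/36, 9083/72]
after L6 α=1/2: [3835/36, 13717/72, 16931/144]
after L7 α=1/6: [25547/216, 72689/432, 111439/864]
= [118, 168, 129]


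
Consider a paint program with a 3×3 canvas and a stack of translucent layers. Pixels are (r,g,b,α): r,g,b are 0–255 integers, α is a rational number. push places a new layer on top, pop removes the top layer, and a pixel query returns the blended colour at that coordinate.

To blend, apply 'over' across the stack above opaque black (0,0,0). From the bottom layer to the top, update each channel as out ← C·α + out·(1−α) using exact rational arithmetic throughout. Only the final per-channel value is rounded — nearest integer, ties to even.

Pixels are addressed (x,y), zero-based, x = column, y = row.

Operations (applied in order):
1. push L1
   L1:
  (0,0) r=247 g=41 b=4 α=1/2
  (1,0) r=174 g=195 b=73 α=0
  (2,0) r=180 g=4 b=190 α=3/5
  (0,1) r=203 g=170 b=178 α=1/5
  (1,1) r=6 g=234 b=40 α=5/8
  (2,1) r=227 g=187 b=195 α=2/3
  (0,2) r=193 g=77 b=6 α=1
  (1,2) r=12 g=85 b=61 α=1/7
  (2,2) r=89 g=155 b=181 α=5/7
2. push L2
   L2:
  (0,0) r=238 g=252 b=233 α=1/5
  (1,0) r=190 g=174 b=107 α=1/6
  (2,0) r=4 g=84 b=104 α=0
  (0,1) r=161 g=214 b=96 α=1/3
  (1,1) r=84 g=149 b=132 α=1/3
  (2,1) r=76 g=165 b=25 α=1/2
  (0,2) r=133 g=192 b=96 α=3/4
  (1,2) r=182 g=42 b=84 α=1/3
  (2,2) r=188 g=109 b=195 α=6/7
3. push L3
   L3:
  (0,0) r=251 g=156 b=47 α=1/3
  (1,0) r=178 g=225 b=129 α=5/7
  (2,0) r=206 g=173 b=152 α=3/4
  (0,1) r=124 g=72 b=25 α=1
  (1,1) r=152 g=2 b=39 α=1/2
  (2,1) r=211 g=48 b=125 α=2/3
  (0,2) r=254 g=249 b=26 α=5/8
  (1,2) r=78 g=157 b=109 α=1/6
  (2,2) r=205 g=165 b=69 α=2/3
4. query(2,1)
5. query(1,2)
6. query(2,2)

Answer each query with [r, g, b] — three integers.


query (2,1) [L1,L2,L3] — begin 0,0,0
L1 α=2/3: [454/3, 374/3, 130]
L2 α=1/2: [341/3, 869/6, 155/2]
L3 α=2/3: [1607/9, 1445/18, 655/6]
= [179, 80, 109]

query (1,2) [L1,L2,L3] — begin 0,0,0
+L1 (α=1/7) → [12/7, 85/7, 61/7]
+L2 (α=1/3) → [1298/21, 464/21, 710/21]
+L3 (α=1/6) → [4064/63, 5617/126, 5839/126]
→ [65, 45, 46]

(2,2) stack=L1,L2,L3; from [0,0,0]:
after L1 α=5/7: [445/7, 775/7, 905/7]
after L2 α=6/7: [8341/49, 5353/49, 9095/49]
after L3 α=2/3: [9477/49, 21523/147, 15857/147]
= [193, 146, 108]


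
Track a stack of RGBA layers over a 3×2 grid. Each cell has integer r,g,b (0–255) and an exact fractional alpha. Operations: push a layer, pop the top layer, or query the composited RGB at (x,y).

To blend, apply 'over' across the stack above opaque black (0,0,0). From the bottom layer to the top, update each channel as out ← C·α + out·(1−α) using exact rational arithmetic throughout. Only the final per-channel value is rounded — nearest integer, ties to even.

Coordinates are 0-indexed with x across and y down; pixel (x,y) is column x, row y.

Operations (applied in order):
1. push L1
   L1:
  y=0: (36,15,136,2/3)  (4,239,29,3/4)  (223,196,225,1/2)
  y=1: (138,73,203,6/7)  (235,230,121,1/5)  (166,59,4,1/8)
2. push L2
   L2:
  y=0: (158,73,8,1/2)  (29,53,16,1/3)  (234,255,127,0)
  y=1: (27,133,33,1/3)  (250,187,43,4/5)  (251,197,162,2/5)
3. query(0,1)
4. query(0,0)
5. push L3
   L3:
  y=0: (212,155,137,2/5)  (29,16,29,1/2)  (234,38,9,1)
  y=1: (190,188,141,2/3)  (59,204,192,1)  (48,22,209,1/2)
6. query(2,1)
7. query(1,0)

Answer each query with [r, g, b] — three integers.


at x=0,y=1 over L1,L2:
+L1 (α=6/7) → [828/7, 438/7, 174]
+L2 (α=1/3) → [615/7, 1807/21, 127]
rounded: [88, 86, 127]

at x=0,y=0 over L1,L2:
L1 α=2/3: [24, 10, 272/3]
L2 α=1/2: [91, 83/2, 148/3]
rounded: [91, 42, 49]

query (2,1) [L1,L2,L3] — begin 0,0,0
after L1 α=1/8: [83/4, 59/8, 1/2]
after L2 α=2/5: [2257/20, 3329/40, 651/10]
after L3 α=1/2: [3217/40, 4209/80, 2741/20]
= [80, 53, 137]

query (1,0) [L1,L2,L3] — begin 0,0,0
+L1 (α=3/4) → [3, 717/4, 87/4]
+L2 (α=1/3) → [35/3, 823/6, 119/6]
+L3 (α=1/2) → [61/3, 919/12, 293/12]
= [20, 77, 24]


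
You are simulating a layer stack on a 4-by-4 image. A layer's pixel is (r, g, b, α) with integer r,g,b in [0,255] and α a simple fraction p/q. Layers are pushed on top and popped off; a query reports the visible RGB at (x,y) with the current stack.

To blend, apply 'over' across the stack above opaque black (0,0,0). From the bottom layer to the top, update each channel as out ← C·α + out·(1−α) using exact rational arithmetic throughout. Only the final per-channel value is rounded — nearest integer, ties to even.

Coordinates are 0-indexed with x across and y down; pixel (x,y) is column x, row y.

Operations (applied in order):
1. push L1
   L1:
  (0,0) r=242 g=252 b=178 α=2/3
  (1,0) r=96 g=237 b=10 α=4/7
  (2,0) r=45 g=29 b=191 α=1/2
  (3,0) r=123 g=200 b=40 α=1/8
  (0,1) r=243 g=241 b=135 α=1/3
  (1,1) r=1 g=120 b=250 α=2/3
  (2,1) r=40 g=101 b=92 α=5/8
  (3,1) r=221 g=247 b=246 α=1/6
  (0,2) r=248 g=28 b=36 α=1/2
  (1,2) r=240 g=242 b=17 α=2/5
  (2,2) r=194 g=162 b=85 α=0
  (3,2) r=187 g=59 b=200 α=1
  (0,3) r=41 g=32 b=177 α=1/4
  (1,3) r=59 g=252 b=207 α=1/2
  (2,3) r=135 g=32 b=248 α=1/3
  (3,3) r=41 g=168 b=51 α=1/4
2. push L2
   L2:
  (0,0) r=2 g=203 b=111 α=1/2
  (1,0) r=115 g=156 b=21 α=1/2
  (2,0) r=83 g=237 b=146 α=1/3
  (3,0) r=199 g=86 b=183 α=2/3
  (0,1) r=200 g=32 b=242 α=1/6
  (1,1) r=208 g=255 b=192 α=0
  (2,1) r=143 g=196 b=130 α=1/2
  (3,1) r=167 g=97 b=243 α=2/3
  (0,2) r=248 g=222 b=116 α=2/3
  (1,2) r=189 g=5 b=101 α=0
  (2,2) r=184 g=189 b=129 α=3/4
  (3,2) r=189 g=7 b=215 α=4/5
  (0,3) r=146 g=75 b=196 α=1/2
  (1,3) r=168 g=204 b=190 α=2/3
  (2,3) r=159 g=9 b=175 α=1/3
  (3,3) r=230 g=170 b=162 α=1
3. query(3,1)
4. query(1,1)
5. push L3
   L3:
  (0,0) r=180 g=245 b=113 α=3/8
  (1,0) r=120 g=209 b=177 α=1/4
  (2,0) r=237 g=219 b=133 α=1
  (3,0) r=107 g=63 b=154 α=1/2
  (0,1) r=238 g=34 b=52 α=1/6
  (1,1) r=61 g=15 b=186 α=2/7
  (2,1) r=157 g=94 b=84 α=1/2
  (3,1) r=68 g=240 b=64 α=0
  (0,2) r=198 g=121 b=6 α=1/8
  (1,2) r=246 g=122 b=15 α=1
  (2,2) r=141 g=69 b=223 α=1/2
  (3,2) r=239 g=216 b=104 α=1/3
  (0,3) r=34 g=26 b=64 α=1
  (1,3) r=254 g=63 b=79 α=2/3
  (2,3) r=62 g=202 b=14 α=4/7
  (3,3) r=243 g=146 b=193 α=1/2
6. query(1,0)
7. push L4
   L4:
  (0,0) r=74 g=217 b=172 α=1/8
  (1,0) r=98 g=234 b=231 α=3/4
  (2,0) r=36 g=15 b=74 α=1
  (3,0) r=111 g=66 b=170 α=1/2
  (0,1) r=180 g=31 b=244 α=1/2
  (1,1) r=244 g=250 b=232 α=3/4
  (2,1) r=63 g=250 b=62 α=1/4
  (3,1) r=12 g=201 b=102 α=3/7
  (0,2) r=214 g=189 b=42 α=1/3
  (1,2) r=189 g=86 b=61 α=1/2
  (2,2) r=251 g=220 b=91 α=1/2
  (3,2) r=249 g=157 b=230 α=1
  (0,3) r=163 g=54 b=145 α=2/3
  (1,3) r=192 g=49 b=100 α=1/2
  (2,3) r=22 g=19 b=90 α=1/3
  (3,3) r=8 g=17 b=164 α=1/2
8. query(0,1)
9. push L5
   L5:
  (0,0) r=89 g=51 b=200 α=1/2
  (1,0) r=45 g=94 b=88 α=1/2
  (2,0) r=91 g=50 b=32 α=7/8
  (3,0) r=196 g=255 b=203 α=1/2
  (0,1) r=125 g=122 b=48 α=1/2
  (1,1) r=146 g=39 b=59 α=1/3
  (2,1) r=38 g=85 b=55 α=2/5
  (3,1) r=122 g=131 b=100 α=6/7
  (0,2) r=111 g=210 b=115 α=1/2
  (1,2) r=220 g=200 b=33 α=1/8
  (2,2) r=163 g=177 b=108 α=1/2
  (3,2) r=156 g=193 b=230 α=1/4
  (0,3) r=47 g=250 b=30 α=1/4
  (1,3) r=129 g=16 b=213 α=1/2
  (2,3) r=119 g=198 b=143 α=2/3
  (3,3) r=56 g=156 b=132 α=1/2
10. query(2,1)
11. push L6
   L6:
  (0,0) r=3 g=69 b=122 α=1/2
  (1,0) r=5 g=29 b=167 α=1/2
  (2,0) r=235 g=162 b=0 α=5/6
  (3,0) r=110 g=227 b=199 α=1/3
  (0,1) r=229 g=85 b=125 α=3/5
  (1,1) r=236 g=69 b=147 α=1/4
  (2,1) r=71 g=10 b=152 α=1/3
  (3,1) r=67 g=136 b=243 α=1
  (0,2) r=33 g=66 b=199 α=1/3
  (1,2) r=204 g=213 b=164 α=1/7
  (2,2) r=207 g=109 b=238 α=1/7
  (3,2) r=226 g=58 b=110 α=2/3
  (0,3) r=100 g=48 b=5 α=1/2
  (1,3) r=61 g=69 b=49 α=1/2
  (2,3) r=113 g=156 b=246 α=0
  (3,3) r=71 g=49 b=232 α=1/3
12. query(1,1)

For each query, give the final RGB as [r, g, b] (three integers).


query (3,1) [L1,L2] — begin 0,0,0
L1 α=1/6: [221/6, 247/6, 41]
L2 α=2/3: [2225/18, 1411/18, 527/3]
→ [124, 78, 176]

(1,1) stack=L1,L2; from [0,0,0]:
after L1 α=2/3: [2/3, 80, 500/3]
after L2 α=0: [2/3, 80, 500/3]
rounded: [1, 80, 167]

query (1,0) [L1,L2,L3] — begin 0,0,0
+L1 (α=4/7) → [384/7, 948/7, 40/7]
+L2 (α=1/2) → [1189/14, 1020/7, 187/14]
+L3 (α=1/4) → [5247/56, 4523/28, 3039/56]
→ [94, 162, 54]

(0,1) stack=L1,L2,L3,L4; from [0,0,0]:
+L1 (α=1/3) → [81, 241/3, 45]
+L2 (α=1/6) → [605/6, 1301/18, 467/6]
+L3 (α=1/6) → [4453/36, 7117/108, 2647/36]
+L4 (α=1/2) → [10933/72, 10465/216, 11431/72]
= [152, 48, 159]

query (2,1) [L1,L2,L3,L4,L5] — begin 0,0,0
+L1 (α=5/8) → [25, 505/8, 115/2]
+L2 (α=1/2) → [84, 2073/16, 375/4]
+L3 (α=1/2) → [241/2, 3577/32, 711/8]
+L4 (α=1/4) → [849/8, 18731/128, 2629/32]
+L5 (α=2/5) → [631/8, 77953/640, 11407/160]
→ [79, 122, 71]

query (1,1) [L1,L2,L3,L4,L5,L6] — begin 0,0,0
after L1 α=2/3: [2/3, 80, 500/3]
after L2 α=0: [2/3, 80, 500/3]
after L3 α=2/7: [376/21, 430/7, 3616/21]
after L4 α=3/4: [3937/21, 1420/7, 4558/21]
after L5 α=1/3: [10940/63, 3113/21, 10355/63]
after L6 α=1/4: [3974/21, 899/7, 6721/42]
rounded: [189, 128, 160]


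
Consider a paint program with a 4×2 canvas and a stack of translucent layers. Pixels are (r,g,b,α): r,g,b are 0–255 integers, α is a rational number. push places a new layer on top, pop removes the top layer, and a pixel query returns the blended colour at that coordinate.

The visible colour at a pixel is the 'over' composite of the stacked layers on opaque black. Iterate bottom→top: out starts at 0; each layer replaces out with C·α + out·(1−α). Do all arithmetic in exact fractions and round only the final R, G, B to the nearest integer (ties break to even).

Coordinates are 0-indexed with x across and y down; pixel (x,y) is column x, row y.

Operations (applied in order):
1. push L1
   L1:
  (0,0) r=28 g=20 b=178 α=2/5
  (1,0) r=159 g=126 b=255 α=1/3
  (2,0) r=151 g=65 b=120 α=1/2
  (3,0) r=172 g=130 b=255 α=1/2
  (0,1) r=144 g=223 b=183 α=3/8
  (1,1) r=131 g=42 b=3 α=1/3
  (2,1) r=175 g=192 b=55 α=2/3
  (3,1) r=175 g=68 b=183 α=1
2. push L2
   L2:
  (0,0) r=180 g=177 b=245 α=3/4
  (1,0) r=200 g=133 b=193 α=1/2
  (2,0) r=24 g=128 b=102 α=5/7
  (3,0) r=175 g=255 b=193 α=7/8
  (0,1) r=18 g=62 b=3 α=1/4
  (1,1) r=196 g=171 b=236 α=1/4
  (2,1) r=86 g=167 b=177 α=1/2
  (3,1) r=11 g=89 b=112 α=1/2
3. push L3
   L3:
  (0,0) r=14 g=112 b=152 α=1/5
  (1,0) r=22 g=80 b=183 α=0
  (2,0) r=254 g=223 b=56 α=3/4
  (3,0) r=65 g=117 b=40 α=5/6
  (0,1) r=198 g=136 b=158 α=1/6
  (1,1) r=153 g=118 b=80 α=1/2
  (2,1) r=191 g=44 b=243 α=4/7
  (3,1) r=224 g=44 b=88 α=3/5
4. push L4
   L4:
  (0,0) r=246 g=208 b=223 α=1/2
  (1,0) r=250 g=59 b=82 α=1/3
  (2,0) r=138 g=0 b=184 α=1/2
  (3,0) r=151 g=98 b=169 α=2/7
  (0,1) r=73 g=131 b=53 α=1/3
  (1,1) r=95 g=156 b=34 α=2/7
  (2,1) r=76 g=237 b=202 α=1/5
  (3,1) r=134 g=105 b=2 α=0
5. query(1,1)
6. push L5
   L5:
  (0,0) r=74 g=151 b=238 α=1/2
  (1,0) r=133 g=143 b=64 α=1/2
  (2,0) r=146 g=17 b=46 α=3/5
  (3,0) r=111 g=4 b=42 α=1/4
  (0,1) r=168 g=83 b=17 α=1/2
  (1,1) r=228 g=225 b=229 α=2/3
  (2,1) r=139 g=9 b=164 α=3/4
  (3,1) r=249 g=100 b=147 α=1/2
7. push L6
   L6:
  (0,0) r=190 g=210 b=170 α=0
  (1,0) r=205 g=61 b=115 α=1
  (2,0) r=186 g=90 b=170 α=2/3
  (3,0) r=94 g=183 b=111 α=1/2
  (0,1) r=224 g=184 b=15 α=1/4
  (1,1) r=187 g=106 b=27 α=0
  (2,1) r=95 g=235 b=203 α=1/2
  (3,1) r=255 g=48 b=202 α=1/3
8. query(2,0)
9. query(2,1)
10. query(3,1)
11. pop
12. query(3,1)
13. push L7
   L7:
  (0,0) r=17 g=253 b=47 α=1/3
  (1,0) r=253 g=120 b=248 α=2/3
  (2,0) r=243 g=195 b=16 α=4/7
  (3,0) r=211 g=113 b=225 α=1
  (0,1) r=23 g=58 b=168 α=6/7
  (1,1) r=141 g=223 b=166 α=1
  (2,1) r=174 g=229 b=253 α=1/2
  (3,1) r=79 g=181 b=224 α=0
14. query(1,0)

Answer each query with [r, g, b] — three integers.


(1,1) stack=L1,L2,L3,L4; from [0,0,0]:
+L1 (α=1/3) → [131/3, 14, 1]
+L2 (α=1/4) → [327/4, 213/4, 239/4]
+L3 (α=1/2) → [939/8, 685/8, 559/8]
+L4 (α=2/7) → [6215/56, 5921/56, 477/8]
= [111, 106, 60]

(2,0) stack=L1,L2,L3,L4,L5,L6; from [0,0,0]:
+L1 (α=1/2) → [151/2, 65/2, 60]
+L2 (α=5/7) → [271/7, 705/7, 90]
+L3 (α=3/4) → [5605/28, 1347/7, 129/2]
+L4 (α=1/2) → [9469/56, 1347/14, 497/4]
+L5 (α=3/5) → [21733/140, 1704/35, 773/10]
+L6 (α=2/3) → [73813/420, 2668/35, 1391/10]
rounded: [176, 76, 139]

query (2,1) [L1,L2,L3,L4,L5,L6] — begin 0,0,0
L1 α=2/3: [350/3, 128, 110/3]
L2 α=1/2: [304/3, 295/2, 641/6]
L3 α=4/7: [1068/7, 1237/14, 2585/14]
L4 α=1/5: [4804/35, 4133/35, 6584/35]
L5 α=3/4: [19399/140, 2539/70, 5951/35]
L6 α=1/2: [32699/280, 18989/140, 6528/35]
→ [117, 136, 187]

at x=3,y=1 over L1,L2,L3,L4,L5,L6:
L1 α=1: [175, 68, 183]
L2 α=1/2: [93, 157/2, 295/2]
L3 α=3/5: [858/5, 289/5, 559/5]
L4 α=0: [858/5, 289/5, 559/5]
L5 α=1/2: [2103/10, 789/10, 647/5]
L6 α=1/3: [1126/5, 343/5, 768/5]
rounded: [225, 69, 154]

query (3,1) [L1,L2,L3,L4,L5] — begin 0,0,0
+L1 (α=1) → [175, 68, 183]
+L2 (α=1/2) → [93, 157/2, 295/2]
+L3 (α=3/5) → [858/5, 289/5, 559/5]
+L4 (α=0) → [858/5, 289/5, 559/5]
+L5 (α=1/2) → [2103/10, 789/10, 647/5]
rounded: [210, 79, 129]

(1,0) stack=L1,L2,L3,L4,L5,L7; from [0,0,0]:
+L1 (α=1/3) → [53, 42, 85]
+L2 (α=1/2) → [253/2, 175/2, 139]
+L3 (α=0) → [253/2, 175/2, 139]
+L4 (α=1/3) → [503/3, 78, 120]
+L5 (α=1/2) → [451/3, 221/2, 92]
+L7 (α=2/3) → [1969/9, 701/6, 196]
= [219, 117, 196]


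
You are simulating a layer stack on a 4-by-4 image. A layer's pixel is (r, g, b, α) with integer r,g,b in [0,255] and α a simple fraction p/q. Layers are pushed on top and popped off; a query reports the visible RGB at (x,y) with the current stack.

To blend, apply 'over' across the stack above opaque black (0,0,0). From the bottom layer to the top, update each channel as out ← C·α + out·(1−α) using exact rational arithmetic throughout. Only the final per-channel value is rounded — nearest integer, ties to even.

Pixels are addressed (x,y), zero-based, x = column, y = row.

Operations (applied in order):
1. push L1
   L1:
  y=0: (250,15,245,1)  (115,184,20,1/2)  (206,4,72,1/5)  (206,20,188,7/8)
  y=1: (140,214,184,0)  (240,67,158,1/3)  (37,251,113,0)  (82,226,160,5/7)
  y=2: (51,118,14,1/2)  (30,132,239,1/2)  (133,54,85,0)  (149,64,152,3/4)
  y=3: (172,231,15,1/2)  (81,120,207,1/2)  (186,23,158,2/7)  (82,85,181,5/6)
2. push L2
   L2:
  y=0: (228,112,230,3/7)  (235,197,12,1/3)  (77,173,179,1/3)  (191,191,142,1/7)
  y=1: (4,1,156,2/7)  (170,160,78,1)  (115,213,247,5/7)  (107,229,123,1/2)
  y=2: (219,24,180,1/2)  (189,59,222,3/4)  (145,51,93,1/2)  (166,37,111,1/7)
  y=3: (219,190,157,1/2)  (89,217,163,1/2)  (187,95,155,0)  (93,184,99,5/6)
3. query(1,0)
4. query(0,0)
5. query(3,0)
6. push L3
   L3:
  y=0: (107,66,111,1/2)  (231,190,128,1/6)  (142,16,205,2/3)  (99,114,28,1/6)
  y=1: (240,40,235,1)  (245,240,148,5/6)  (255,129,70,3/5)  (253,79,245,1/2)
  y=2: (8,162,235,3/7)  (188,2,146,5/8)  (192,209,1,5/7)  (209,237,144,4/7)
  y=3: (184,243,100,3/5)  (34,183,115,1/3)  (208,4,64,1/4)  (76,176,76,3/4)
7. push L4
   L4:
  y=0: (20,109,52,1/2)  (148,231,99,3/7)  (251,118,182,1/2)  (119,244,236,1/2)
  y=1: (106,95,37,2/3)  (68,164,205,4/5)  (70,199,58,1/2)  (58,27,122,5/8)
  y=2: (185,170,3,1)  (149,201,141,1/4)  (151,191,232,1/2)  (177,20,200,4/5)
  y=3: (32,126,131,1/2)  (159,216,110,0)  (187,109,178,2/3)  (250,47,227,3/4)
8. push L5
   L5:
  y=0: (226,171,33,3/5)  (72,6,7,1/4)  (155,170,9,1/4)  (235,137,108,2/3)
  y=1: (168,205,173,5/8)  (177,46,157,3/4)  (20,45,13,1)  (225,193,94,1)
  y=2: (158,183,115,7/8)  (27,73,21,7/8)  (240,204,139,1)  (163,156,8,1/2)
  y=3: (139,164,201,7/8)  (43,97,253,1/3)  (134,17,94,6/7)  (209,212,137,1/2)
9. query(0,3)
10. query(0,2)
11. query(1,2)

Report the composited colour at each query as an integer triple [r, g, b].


at x=1,y=0 over L1,L2:
L1 α=1/2: [115/2, 92, 10]
L2 α=1/3: [350/3, 127, 32/3]
→ [117, 127, 11]

at x=0,y=0 over L1,L2:
after L1 α=1: [250, 15, 245]
after L2 α=3/7: [1684/7, 396/7, 1670/7]
rounded: [241, 57, 239]

(3,0) stack=L1,L2; from [0,0,0]:
after L1 α=7/8: [721/4, 35/2, 329/2]
after L2 α=1/7: [2545/14, 296/7, 1129/7]
rounded: [182, 42, 161]

at x=0,y=3 over L1,L2,L3,L4,L5:
after L1 α=1/2: [86, 231/2, 15/2]
after L2 α=1/2: [305/2, 611/4, 329/4]
after L3 α=3/5: [857/5, 2069/10, 929/10]
after L4 α=1/2: [1017/10, 3329/20, 2239/20]
after L5 α=7/8: [10747/80, 26289/160, 30379/160]
= [134, 164, 190]

(0,2) stack=L1,L2,L3,L4,L5; from [0,0,0]:
L1 α=1/2: [51/2, 59, 7]
L2 α=1/2: [489/4, 83/2, 187/2]
L3 α=3/7: [513/7, 652/7, 1079/7]
L4 α=1: [185, 170, 3]
L5 α=7/8: [1291/8, 1451/8, 101]
→ [161, 181, 101]

at x=1,y=2 over L1,L2,L3,L4,L5:
L1 α=1/2: [15, 66, 239/2]
L2 α=3/4: [291/2, 243/4, 1571/8]
L3 α=5/8: [2753/16, 769/32, 10553/64]
L4 α=1/4: [10643/64, 8739/128, 40683/256]
L5 α=7/8: [22739/512, 74147/1024, 78315/2048]
= [44, 72, 38]


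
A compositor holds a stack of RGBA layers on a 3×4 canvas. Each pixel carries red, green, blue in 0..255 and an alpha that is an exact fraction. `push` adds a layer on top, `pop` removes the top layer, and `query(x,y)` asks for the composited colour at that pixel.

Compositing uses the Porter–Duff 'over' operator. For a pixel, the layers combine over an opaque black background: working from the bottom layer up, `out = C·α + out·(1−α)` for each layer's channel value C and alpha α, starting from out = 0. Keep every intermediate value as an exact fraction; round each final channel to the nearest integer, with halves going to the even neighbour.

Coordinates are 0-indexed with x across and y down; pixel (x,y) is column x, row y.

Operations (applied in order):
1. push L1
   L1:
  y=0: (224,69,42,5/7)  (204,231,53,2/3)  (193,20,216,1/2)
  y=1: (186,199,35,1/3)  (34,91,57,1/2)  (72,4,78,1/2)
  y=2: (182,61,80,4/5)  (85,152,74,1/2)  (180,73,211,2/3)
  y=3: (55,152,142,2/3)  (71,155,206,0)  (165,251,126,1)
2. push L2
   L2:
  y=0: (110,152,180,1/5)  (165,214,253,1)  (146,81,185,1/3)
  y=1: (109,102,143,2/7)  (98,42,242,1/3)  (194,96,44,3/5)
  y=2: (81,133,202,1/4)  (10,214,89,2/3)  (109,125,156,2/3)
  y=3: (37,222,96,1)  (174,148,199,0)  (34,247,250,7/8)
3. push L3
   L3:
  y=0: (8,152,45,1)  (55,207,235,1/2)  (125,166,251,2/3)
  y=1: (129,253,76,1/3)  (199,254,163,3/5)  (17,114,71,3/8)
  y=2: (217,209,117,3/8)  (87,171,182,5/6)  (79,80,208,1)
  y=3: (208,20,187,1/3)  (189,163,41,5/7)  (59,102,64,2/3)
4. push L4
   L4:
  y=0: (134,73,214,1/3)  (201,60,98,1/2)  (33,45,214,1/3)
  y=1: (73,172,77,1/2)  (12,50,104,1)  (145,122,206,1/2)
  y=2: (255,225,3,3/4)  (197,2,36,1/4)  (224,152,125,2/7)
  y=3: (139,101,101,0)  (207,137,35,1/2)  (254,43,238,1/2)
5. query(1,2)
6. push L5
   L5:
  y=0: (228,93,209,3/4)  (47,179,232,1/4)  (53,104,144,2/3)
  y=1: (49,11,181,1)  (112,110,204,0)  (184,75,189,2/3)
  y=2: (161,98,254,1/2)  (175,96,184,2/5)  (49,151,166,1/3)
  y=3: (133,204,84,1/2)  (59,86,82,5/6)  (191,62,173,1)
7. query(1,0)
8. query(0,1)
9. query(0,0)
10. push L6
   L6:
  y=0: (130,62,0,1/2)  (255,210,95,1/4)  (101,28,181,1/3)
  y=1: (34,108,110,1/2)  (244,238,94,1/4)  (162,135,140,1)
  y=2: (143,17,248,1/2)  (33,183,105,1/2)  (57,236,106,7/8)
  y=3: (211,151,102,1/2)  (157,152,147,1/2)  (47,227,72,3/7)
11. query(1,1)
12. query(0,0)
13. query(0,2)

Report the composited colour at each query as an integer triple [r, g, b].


at x=1,y=2 over L1,L2,L3,L4:
L1 α=1/2: [85/2, 76, 37]
L2 α=2/3: [125/6, 168, 215/3]
L3 α=5/6: [2735/36, 341/2, 2945/18]
L4 α=1/4: [5099/48, 1027/8, 3161/24]
rounded: [106, 128, 132]

at x=1,y=0 over L1,L2,L3,L4,L5:
L1 α=2/3: [136, 154, 106/3]
L2 α=1: [165, 214, 253]
L3 α=1/2: [110, 421/2, 244]
L4 α=1/2: [311/2, 541/4, 171]
L5 α=1/4: [1027/8, 2339/16, 745/4]
rounded: [128, 146, 186]

query (0,1) [L1,L2,L3,L4,L5] — begin 0,0,0
+L1 (α=1/3) → [62, 199/3, 35/3]
+L2 (α=2/7) → [528/7, 1607/21, 1033/21]
+L3 (α=1/3) → [653/7, 8527/63, 3662/63]
+L4 (α=1/2) → [582/7, 19363/126, 8513/126]
+L5 (α=1) → [49, 11, 181]
rounded: [49, 11, 181]

query (0,0) [L1,L2,L3,L4,L5] — begin 0,0,0
+L1 (α=5/7) → [160, 345/7, 30]
+L2 (α=1/5) → [150, 2444/35, 60]
+L3 (α=1) → [8, 152, 45]
+L4 (α=1/3) → [50, 377/3, 304/3]
+L5 (α=3/4) → [367/2, 607/6, 2185/12]
rounded: [184, 101, 182]

(1,1) stack=L1,L2,L3,L4,L5,L6; from [0,0,0]:
L1 α=1/2: [17, 91/2, 57/2]
L2 α=1/3: [44, 133/3, 299/3]
L3 α=3/5: [137, 2552/15, 413/3]
L4 α=1: [12, 50, 104]
L5 α=0: [12, 50, 104]
L6 α=1/4: [70, 97, 203/2]
→ [70, 97, 102]

query (0,0) [L1,L2,L3,L4,L5,L6] — begin 0,0,0
after L1 α=5/7: [160, 345/7, 30]
after L2 α=1/5: [150, 2444/35, 60]
after L3 α=1: [8, 152, 45]
after L4 α=1/3: [50, 377/3, 304/3]
after L5 α=3/4: [367/2, 607/6, 2185/12]
after L6 α=1/2: [627/4, 979/12, 2185/24]
→ [157, 82, 91]

query (0,2) [L1,L2,L3,L4,L5,L6] — begin 0,0,0
L1 α=4/5: [728/5, 244/5, 64]
L2 α=1/4: [2589/20, 1397/20, 197/2]
L3 α=3/8: [5193/32, 3905/32, 1687/16]
L4 α=3/4: [29673/128, 25505/128, 1831/64]
L5 α=1/2: [50281/256, 38049/256, 18087/128]
L6 α=1/2: [86889/512, 42401/512, 49831/256]
= [170, 83, 195]


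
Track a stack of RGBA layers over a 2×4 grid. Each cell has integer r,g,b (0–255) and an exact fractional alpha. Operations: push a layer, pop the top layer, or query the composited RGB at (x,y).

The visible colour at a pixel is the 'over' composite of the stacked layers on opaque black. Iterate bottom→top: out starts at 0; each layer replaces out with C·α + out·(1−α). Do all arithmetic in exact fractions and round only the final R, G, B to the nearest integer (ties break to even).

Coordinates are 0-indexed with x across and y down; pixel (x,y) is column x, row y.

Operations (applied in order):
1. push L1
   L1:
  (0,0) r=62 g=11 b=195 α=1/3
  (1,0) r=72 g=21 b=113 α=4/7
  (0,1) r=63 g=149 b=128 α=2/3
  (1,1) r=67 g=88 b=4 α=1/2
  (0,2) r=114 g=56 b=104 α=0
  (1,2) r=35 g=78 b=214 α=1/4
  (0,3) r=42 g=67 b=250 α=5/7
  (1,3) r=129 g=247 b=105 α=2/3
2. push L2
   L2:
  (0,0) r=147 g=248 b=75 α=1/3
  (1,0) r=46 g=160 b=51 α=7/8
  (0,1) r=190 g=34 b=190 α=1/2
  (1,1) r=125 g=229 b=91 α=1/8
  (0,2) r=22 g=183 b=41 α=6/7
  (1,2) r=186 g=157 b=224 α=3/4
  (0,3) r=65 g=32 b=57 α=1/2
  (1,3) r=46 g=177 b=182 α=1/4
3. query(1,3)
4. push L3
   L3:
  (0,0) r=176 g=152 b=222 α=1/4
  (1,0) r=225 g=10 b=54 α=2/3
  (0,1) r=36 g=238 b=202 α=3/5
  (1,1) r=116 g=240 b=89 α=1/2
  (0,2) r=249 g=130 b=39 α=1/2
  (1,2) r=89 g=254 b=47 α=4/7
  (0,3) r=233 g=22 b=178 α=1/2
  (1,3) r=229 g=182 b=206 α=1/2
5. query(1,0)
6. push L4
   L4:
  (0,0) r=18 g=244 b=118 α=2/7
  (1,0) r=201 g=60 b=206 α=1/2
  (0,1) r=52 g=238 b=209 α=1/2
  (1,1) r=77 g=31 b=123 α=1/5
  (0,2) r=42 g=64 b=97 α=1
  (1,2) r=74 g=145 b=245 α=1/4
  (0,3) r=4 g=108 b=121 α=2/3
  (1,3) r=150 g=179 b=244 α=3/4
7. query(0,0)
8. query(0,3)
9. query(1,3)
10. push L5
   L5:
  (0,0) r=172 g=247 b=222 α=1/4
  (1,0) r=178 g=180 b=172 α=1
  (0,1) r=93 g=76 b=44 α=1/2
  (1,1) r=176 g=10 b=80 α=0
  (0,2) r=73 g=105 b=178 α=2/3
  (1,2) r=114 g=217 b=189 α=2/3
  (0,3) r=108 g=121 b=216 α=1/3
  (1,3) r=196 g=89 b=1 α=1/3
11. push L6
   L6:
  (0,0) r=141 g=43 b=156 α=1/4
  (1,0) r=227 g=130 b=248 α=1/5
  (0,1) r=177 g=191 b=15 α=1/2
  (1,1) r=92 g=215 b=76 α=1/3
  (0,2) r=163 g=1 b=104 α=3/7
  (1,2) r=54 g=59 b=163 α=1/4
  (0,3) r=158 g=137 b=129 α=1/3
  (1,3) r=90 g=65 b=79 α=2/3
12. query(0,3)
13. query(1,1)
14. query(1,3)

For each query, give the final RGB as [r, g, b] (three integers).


(1,3) stack=L1,L2; from [0,0,0]:
+L1 (α=2/3) → [86, 494/3, 70]
+L2 (α=1/4) → [76, 671/4, 98]
rounded: [76, 168, 98]

(1,0) stack=L1,L2,L3; from [0,0,0]:
+L1 (α=4/7) → [288/7, 12, 452/7]
+L2 (α=7/8) → [1271/28, 283/2, 2951/56]
+L3 (α=2/3) → [13871/84, 323/6, 8999/168]
rounded: [165, 54, 54]

query (0,0) [L1,L2,L3,L4] — begin 0,0,0
after L1 α=1/3: [62/3, 11/3, 65]
after L2 α=1/3: [565/9, 766/9, 205/3]
after L3 α=1/4: [1093/12, 611/6, 427/4]
after L4 α=2/7: [5897/84, 5983/42, 3079/28]
= [70, 142, 110]

query (0,3) [L1,L2,L3,L4] — begin 0,0,0
L1 α=5/7: [30, 335/7, 1250/7]
L2 α=1/2: [95/2, 559/14, 1649/14]
L3 α=1/2: [561/4, 867/28, 4141/28]
L4 α=2/3: [593/12, 2305/28, 3639/28]
= [49, 82, 130]

query (1,3) [L1,L2,L3,L4] — begin 0,0,0
after L1 α=2/3: [86, 494/3, 70]
after L2 α=1/4: [76, 671/4, 98]
after L3 α=1/2: [305/2, 1399/8, 152]
after L4 α=3/4: [1205/8, 5695/32, 221]
→ [151, 178, 221]

(0,3) stack=L1,L2,L3,L4,L5,L6; from [0,0,0]:
after L1 α=5/7: [30, 335/7, 1250/7]
after L2 α=1/2: [95/2, 559/14, 1649/14]
after L3 α=1/2: [561/4, 867/28, 4141/28]
after L4 α=2/3: [593/12, 2305/28, 3639/28]
after L5 α=1/3: [1241/18, 1333/14, 2221/14]
after L6 α=1/3: [2663/27, 764/7, 3124/21]
rounded: [99, 109, 149]

query (1,1) [L1,L2,L3,L4,L5,L6] — begin 0,0,0
after L1 α=1/2: [67/2, 44, 2]
after L2 α=1/8: [719/16, 537/8, 105/8]
after L3 α=1/2: [2575/32, 2457/16, 817/16]
after L4 α=1/5: [3191/40, 2581/20, 1309/20]
after L5 α=0: [3191/40, 2581/20, 1309/20]
after L6 α=1/3: [1677/20, 1577/10, 2069/30]
= [84, 158, 69]

(1,3) stack=L1,L2,L3,L4,L5,L6; from [0,0,0]:
L1 α=2/3: [86, 494/3, 70]
L2 α=1/4: [76, 671/4, 98]
L3 α=1/2: [305/2, 1399/8, 152]
L4 α=3/4: [1205/8, 5695/32, 221]
L5 α=1/3: [663/4, 2373/16, 443/3]
L6 α=2/3: [461/4, 4453/48, 917/9]
= [115, 93, 102]


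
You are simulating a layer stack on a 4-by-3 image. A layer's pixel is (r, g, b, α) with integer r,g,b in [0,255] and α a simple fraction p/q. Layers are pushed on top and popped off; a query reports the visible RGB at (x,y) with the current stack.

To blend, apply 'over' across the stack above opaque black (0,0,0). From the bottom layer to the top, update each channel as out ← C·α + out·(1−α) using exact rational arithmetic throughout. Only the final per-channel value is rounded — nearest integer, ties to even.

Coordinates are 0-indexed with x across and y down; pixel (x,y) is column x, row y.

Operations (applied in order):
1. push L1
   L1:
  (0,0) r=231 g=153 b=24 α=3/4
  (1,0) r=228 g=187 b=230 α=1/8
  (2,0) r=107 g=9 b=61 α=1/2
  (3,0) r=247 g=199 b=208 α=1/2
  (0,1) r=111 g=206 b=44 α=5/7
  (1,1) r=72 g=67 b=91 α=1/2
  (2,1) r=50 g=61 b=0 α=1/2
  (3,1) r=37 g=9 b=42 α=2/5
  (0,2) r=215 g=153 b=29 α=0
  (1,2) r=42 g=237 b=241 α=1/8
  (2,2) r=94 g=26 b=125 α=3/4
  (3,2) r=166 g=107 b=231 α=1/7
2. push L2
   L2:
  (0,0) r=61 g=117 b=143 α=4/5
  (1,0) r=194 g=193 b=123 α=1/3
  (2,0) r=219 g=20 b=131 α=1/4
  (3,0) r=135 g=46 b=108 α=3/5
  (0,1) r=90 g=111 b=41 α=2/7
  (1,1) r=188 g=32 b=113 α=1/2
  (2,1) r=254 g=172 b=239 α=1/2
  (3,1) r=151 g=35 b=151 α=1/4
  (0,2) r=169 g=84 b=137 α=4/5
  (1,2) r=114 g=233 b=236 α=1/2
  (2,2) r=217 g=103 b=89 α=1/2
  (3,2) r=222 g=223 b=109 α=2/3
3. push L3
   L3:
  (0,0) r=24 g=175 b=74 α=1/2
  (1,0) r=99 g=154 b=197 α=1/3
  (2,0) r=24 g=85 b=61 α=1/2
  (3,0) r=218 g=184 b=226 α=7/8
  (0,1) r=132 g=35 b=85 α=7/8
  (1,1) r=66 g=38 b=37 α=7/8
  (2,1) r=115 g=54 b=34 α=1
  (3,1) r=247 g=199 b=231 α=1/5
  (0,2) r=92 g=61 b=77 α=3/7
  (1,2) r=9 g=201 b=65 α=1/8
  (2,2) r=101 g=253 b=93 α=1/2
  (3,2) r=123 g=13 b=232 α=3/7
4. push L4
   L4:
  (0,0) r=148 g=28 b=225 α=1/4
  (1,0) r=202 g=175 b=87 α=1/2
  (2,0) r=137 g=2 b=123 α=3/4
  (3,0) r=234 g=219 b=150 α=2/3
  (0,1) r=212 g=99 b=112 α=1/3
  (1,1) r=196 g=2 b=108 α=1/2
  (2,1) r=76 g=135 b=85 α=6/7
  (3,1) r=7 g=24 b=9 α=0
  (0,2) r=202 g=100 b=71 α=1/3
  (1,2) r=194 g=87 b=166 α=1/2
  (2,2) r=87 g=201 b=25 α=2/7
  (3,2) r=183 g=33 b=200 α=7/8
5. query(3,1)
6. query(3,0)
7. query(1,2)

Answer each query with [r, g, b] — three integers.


query (3,1) [L1,L2,L3,L4] — begin 0,0,0
+L1 (α=2/5) → [74/5, 18/5, 84/5]
+L2 (α=1/4) → [977/20, 229/20, 1007/20]
+L3 (α=1/5) → [2212/25, 1224/25, 2162/25]
+L4 (α=0) → [2212/25, 1224/25, 2162/25]
rounded: [88, 49, 86]

at x=3,y=0 over L1,L2,L3,L4:
L1 α=1/2: [247/2, 199/2, 104]
L2 α=3/5: [652/5, 337/5, 532/5]
L3 α=7/8: [4141/20, 6777/40, 4221/20]
L4 α=2/3: [13501/60, 8099/40, 3407/20]
rounded: [225, 202, 170]

at x=1,y=2 over L1,L2,L3,L4:
after L1 α=1/8: [21/4, 237/8, 241/8]
after L2 α=1/2: [477/8, 2101/16, 2129/16]
after L3 α=1/8: [3411/64, 17923/128, 15943/128]
after L4 α=1/2: [15827/128, 29059/256, 37191/256]
= [124, 114, 145]


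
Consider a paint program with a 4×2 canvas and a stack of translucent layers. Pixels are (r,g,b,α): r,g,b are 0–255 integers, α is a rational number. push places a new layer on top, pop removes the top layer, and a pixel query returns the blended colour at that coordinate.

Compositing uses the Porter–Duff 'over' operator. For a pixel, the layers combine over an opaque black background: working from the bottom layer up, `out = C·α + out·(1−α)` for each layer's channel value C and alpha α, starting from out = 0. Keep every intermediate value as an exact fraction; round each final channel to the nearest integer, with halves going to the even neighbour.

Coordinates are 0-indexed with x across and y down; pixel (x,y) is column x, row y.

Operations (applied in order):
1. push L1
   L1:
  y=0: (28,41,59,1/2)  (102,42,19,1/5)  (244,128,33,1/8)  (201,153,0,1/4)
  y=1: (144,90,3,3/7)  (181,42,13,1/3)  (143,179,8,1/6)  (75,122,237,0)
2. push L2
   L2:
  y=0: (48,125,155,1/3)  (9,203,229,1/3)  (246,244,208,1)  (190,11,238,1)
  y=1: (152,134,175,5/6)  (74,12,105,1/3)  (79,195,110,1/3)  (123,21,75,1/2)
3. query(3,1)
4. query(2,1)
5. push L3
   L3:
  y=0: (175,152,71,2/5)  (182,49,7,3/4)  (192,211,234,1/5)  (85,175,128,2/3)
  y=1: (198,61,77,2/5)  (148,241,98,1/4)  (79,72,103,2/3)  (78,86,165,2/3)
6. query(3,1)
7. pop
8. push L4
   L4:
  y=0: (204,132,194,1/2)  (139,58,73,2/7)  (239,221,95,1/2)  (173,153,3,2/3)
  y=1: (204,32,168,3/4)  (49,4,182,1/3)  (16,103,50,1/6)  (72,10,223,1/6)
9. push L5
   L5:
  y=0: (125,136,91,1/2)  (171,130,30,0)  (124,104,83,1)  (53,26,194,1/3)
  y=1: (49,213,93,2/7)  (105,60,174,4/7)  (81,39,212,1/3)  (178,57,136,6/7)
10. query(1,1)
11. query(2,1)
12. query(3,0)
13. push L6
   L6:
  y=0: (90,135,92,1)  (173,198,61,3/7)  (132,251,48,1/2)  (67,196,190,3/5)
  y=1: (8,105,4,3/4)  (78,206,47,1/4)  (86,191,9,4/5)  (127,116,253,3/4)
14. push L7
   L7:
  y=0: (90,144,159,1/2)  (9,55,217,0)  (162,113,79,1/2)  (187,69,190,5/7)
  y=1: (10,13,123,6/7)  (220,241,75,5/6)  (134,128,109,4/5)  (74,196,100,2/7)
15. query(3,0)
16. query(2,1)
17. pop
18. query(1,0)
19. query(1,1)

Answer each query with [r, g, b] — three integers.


query (3,1) [L1,L2] — begin 0,0,0
after L1 α=0: [0, 0, 0]
after L2 α=1/2: [123/2, 21/2, 75/2]
→ [62, 10, 38]

query (2,1) [L1,L2] — begin 0,0,0
+L1 (α=1/6) → [143/6, 179/6, 4/3]
+L2 (α=1/3) → [380/9, 764/9, 338/9]
rounded: [42, 85, 38]

at x=3,y=1 over L1,L2,L3:
+L1 (α=0) → [0, 0, 0]
+L2 (α=1/2) → [123/2, 21/2, 75/2]
+L3 (α=2/3) → [145/2, 365/6, 245/2]
→ [72, 61, 122]

query (1,1) [L1,L2,L4,L5] — begin 0,0,0
after L1 α=1/3: [181/3, 14, 13/3]
after L2 α=1/3: [584/9, 40/3, 341/9]
after L4 α=1/3: [1609/27, 92/9, 2320/27]
after L5 α=4/7: [5389/63, 116/3, 8584/63]
= [86, 39, 136]

query (2,1) [L1,L2,L4,L5] — begin 0,0,0
+L1 (α=1/6) → [143/6, 179/6, 4/3]
+L2 (α=1/3) → [380/9, 764/9, 338/9]
+L4 (α=1/6) → [1022/27, 4747/54, 1070/27]
+L5 (α=1/3) → [4231/81, 5800/81, 7864/81]
→ [52, 72, 97]

(3,0) stack=L1,L2,L4,L5; from [0,0,0]:
+L1 (α=1/4) → [201/4, 153/4, 0]
+L2 (α=1) → [190, 11, 238]
+L4 (α=2/3) → [536/3, 317/3, 244/3]
+L5 (α=1/3) → [1231/9, 712/9, 1070/9]
→ [137, 79, 119]

at x=3,y=0 over L1,L2,L4,L5,L6,L7:
L1 α=1/4: [201/4, 153/4, 0]
L2 α=1: [190, 11, 238]
L4 α=2/3: [536/3, 317/3, 244/3]
L5 α=1/3: [1231/9, 712/9, 1070/9]
L6 α=3/5: [4271/45, 6716/45, 1454/9]
L7 α=5/7: [7231/45, 28957/315, 11458/63]
= [161, 92, 182]

query (2,1) [L1,L2,L4,L5,L6,L7] — begin 0,0,0
after L1 α=1/6: [143/6, 179/6, 4/3]
after L2 α=1/3: [380/9, 764/9, 338/9]
after L4 α=1/6: [1022/27, 4747/54, 1070/27]
after L5 α=1/3: [4231/81, 5800/81, 7864/81]
after L6 α=4/5: [6419/81, 67684/405, 2156/81]
after L7 α=4/5: [9967/81, 275044/2025, 37472/405]
→ [123, 136, 93]

query (1,0) [L1,L2,L4,L5,L6] — begin 0,0,0
+L1 (α=1/5) → [102/5, 42/5, 19/5]
+L2 (α=1/3) → [83/5, 1099/15, 1183/15]
+L4 (α=2/7) → [361/7, 1447/21, 1621/21]
+L5 (α=0) → [361/7, 1447/21, 1621/21]
+L6 (α=3/7) → [5077/49, 18262/147, 10327/147]
= [104, 124, 70]

at x=1,y=1 over L1,L2,L4,L5,L6:
L1 α=1/3: [181/3, 14, 13/3]
L2 α=1/3: [584/9, 40/3, 341/9]
L4 α=1/3: [1609/27, 92/9, 2320/27]
L5 α=4/7: [5389/63, 116/3, 8584/63]
L6 α=1/4: [7027/84, 161/2, 9571/84]
= [84, 80, 114]


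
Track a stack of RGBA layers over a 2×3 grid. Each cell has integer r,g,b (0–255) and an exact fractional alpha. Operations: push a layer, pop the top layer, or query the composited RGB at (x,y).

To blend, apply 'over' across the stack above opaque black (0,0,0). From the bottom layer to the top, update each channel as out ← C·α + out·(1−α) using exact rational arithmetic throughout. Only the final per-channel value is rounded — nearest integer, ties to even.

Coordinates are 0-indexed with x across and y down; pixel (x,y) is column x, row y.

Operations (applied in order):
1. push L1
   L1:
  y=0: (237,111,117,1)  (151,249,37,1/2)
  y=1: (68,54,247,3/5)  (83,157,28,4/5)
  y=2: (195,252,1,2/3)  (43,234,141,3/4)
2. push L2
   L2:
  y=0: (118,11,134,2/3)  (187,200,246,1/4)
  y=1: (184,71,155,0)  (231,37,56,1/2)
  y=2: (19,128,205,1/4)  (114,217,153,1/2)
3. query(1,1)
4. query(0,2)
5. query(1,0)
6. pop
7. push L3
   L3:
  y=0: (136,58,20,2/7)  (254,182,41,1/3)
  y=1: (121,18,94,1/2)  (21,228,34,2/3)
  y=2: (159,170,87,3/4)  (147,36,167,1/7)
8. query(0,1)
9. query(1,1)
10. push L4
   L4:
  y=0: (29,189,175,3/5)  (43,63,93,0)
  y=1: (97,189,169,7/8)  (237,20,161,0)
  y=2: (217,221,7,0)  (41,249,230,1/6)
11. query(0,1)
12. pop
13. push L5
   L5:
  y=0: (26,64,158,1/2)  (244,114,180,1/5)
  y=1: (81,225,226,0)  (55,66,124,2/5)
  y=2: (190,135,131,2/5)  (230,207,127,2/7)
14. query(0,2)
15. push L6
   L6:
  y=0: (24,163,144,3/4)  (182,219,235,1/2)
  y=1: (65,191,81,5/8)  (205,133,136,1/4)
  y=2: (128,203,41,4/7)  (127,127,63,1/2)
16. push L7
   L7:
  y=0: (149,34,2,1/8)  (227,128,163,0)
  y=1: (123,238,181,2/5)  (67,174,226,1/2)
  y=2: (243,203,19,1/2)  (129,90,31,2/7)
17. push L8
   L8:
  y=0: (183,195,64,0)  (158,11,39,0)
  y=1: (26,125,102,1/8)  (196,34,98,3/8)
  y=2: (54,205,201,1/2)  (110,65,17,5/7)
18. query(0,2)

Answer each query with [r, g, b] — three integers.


at x=1,y=1 over L1,L2:
after L1 α=4/5: [332/5, 628/5, 112/5]
after L2 α=1/2: [1487/10, 813/10, 196/5]
= [149, 81, 39]

(0,2) stack=L1,L2; from [0,0,0]:
+L1 (α=2/3) → [130, 168, 2/3]
+L2 (α=1/4) → [409/4, 158, 207/4]
→ [102, 158, 52]

query (1,0) [L1,L2] — begin 0,0,0
after L1 α=1/2: [151/2, 249/2, 37/2]
after L2 α=1/4: [827/8, 1147/8, 603/8]
rounded: [103, 143, 75]

at x=0,y=1 over L1,L3:
after L1 α=3/5: [204/5, 162/5, 741/5]
after L3 α=1/2: [809/10, 126/5, 1211/10]
rounded: [81, 25, 121]

at x=1,y=1 over L1,L3:
after L1 α=4/5: [332/5, 628/5, 112/5]
after L3 α=2/3: [542/15, 2908/15, 452/15]
rounded: [36, 194, 30]

(0,1) stack=L1,L3,L4; from [0,0,0]:
after L1 α=3/5: [204/5, 162/5, 741/5]
after L3 α=1/2: [809/10, 126/5, 1211/10]
after L4 α=7/8: [7599/80, 6741/40, 13041/80]
→ [95, 169, 163]

(0,2) stack=L1,L3,L5; from [0,0,0]:
L1 α=2/3: [130, 168, 2/3]
L3 α=3/4: [607/4, 339/2, 785/12]
L5 α=2/5: [3341/20, 1557/10, 1833/20]
rounded: [167, 156, 92]

at x=0,y=2 over L1,L3,L5,L6,L7,L8:
after L1 α=2/3: [130, 168, 2/3]
after L3 α=3/4: [607/4, 339/2, 785/12]
after L5 α=2/5: [3341/20, 1557/10, 1833/20]
after L6 α=4/7: [20263/140, 12791/70, 8779/140]
after L7 α=1/2: [54283/280, 27001/140, 11439/280]
after L8 α=1/2: [69403/560, 55701/280, 67719/560]
= [124, 199, 121]


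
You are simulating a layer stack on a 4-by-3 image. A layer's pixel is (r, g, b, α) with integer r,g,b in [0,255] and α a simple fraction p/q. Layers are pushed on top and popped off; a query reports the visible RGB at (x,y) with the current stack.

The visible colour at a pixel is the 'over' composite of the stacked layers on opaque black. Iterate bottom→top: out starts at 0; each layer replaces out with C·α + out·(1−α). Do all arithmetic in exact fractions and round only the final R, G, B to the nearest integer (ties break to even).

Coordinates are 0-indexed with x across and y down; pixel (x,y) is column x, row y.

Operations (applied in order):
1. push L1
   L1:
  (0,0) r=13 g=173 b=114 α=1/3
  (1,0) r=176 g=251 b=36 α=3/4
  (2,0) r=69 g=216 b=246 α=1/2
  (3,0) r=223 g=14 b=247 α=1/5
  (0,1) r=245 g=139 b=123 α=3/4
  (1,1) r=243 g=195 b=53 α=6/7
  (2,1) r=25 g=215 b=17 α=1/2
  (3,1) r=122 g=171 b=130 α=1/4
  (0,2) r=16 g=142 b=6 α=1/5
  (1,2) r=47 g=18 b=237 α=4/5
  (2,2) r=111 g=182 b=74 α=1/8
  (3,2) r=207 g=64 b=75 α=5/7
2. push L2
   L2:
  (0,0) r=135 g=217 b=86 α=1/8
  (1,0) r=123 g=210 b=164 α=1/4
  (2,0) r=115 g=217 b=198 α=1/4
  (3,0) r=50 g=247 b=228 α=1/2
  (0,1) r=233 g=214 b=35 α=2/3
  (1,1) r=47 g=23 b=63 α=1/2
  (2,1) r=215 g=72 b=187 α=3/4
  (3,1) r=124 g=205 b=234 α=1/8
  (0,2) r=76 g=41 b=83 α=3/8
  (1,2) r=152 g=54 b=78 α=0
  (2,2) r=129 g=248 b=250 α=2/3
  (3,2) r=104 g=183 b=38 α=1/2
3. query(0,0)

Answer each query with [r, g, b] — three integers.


query (0,0) [L1,L2] — begin 0,0,0
after L1 α=1/3: [13/3, 173/3, 38]
after L2 α=1/8: [62/3, 931/12, 44]
→ [21, 78, 44]
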